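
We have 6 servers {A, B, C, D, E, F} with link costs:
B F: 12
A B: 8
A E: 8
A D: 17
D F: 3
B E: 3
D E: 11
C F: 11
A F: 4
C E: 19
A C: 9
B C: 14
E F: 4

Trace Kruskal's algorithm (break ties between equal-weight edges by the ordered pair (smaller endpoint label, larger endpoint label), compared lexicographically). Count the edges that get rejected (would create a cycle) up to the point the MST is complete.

2

Kruskal: consider edges lightest-first.
B E (3): add — endpoints in different components.
D F (3): add — endpoints in different components.
A F (4): add — endpoints in different components.
E F (4): add — endpoints in different components.
A B (8): skip — A and B already connected.
A E (8): skip — A and E already connected.
A C (9): add — endpoints in different components.
Edges rejected before the tree was complete: 2.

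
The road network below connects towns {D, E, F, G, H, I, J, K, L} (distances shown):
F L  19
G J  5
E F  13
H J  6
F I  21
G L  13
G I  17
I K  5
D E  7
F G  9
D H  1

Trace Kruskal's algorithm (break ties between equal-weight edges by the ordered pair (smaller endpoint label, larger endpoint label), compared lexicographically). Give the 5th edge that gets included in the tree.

D-E

Kruskal's algorithm — process edges by increasing weight (ties by edge label):
D H (1): add — endpoints in different components.
G J (5): add — endpoints in different components.
I K (5): add — endpoints in different components.
H J (6): add — endpoints in different components.
D E (7): add — endpoints in different components.
F G (9): add — endpoints in different components.
E F (13): skip — E and F already connected.
G L (13): add — endpoints in different components.
G I (17): add — endpoints in different components.
The 5th edge added is D E.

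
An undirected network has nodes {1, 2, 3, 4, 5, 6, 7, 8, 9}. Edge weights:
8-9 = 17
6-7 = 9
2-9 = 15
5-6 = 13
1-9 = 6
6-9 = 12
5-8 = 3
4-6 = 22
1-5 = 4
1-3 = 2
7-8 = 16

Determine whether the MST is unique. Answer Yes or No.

Yes

Sort edges by weight, then run Kruskal:
1-3 (2): add — endpoints in different components.
5-8 (3): add — endpoints in different components.
1-5 (4): add — endpoints in different components.
1-9 (6): add — endpoints in different components.
6-7 (9): add — endpoints in different components.
6-9 (12): add — endpoints in different components.
5-6 (13): skip — 5 and 6 already connected.
2-9 (15): add — endpoints in different components.
7-8 (16): skip — 7 and 8 already connected.
8-9 (17): skip — 8 and 9 already connected.
4-6 (22): add — endpoints in different components.
Every non-tree edge has weight strictly greater than the heaviest edge on the tree path between its endpoints, so the MST is unique.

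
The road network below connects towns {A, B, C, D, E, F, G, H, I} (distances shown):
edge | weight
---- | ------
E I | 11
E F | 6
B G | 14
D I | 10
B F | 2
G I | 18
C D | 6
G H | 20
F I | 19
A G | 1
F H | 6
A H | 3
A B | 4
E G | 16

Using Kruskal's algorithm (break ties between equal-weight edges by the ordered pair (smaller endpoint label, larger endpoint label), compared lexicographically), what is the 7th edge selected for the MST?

D-I

Sort edges by weight, then run Kruskal:
A G (1): add — endpoints in different components.
B F (2): add — endpoints in different components.
A H (3): add — endpoints in different components.
A B (4): add — endpoints in different components.
C D (6): add — endpoints in different components.
E F (6): add — endpoints in different components.
F H (6): skip — F and H already connected.
D I (10): add — endpoints in different components.
E I (11): add — endpoints in different components.
The 7th edge added is D I.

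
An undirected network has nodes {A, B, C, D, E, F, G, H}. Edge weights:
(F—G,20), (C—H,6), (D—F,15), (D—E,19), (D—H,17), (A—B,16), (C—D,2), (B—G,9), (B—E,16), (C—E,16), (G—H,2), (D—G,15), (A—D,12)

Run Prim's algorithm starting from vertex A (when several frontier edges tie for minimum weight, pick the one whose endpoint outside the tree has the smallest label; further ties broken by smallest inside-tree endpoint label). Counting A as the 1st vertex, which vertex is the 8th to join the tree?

E

Prim's algorithm from A:
Step 1: frontier [A—D 12, A—B 16] → take A—D (12); add D.
Step 2: frontier [A—B 16, C—D 2, D—F 15, D—G 15, D—H 17, D—E 19] → take C—D (2); add C.
Step 3: frontier [A—B 16, C—H 6, C—E 16, D—F 15, D—G 15, D—H 17, D—E 19] → take C—H (6); add H.
Step 4: frontier [A—B 16, C—E 16, D—F 15, D—G 15, D—E 19, G—H 2] → take G—H (2); add G.
Step 5: frontier [A—B 16, C—E 16, D—F 15, D—E 19, B—G 9, F—G 20] → take B—G (9); add B.
Step 6: frontier [B—E 16, C—E 16, D—F 15, D—E 19, F—G 20] → take D—F (15); add F.
Step 7: frontier [B—E 16, C—E 16, D—E 19] → take B—E (16); add E.
Vertex order: A, D, C, H, G, B, F, E. The 8th vertex is E.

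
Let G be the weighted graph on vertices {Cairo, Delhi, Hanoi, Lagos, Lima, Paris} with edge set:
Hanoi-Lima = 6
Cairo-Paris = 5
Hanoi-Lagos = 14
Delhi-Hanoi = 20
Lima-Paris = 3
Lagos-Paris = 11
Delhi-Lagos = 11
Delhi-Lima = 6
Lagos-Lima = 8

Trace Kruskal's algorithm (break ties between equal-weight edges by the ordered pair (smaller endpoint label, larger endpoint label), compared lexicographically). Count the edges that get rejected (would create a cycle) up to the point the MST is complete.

0

Kruskal: consider edges lightest-first.
Lima-Paris (3): add. Components now {Delhi} {Hanoi} {Cairo} {Lima,Paris} {Lagos}
Cairo-Paris (5): add. Components now {Delhi} {Hanoi} {Cairo,Lima,Paris} {Lagos}
Delhi-Lima (6): add. Components now {Cairo,Delhi,Lima,Paris} {Hanoi} {Lagos}
Hanoi-Lima (6): add. Components now {Cairo,Delhi,Hanoi,Lima,Paris} {Lagos}
Lagos-Lima (8): add. Components now {Cairo,Delhi,Hanoi,Lagos,Lima,Paris}
Edges rejected before the tree was complete: 0.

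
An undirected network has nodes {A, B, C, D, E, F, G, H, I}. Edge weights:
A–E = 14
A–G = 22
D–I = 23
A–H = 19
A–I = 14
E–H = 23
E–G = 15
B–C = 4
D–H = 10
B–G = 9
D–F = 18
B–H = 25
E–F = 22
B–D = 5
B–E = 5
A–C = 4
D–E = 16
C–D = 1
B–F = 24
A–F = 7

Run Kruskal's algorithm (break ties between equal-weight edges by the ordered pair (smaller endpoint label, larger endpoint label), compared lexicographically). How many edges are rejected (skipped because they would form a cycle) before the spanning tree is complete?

Kruskal: consider edges lightest-first.
C–D (1): add — endpoints in different components.
A–C (4): add — endpoints in different components.
B–C (4): add — endpoints in different components.
B–D (5): skip — B and D already connected.
B–E (5): add — endpoints in different components.
A–F (7): add — endpoints in different components.
B–G (9): add — endpoints in different components.
D–H (10): add — endpoints in different components.
A–E (14): skip — A and E already connected.
A–I (14): add — endpoints in different components.
Edges rejected before the tree was complete: 2.

2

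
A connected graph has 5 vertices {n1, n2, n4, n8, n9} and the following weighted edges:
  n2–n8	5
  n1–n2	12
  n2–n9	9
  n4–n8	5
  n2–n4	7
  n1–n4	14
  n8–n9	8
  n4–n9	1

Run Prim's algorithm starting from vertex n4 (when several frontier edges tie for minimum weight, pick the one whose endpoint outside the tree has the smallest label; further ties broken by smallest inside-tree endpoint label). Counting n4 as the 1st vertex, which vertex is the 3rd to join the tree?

n8

Prim's algorithm from n4:
Step 1: cheapest edge leaving the tree is n4–n9 (1); add n9.
Step 2: cheapest edge leaving the tree is n4–n8 (5); add n8.
Step 3: cheapest edge leaving the tree is n2–n8 (5); add n2.
Step 4: cheapest edge leaving the tree is n1–n2 (12); add n1.
Vertex order: n4, n9, n8, n2, n1. The 3rd vertex is n8.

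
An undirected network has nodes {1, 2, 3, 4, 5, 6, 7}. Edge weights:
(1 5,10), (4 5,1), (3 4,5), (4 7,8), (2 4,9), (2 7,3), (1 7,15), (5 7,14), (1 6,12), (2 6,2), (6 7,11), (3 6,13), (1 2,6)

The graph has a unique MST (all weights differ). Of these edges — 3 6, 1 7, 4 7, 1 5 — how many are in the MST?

1

Kruskal's algorithm — process edges by increasing weight (ties by edge label):
4 5 (1): add — endpoints in different components.
2 6 (2): add — endpoints in different components.
2 7 (3): add — endpoints in different components.
3 4 (5): add — endpoints in different components.
1 2 (6): add — endpoints in different components.
4 7 (8): add — endpoints in different components.
MST edge set: {4 5, 2 6, 2 7, 3 4, 1 2, 4 7}.
Of the listed edges, {4 7} are in the MST → 1.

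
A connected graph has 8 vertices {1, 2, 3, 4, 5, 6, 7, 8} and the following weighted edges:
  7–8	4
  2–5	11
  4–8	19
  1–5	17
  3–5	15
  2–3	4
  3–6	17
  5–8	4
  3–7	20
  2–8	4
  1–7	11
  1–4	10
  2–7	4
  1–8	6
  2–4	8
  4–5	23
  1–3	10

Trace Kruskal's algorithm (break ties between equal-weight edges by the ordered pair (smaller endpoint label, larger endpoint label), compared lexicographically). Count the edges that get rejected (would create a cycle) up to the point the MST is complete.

Kruskal: consider edges lightest-first.
2–3 (4): add — endpoints in different components.
2–7 (4): add — endpoints in different components.
2–8 (4): add — endpoints in different components.
5–8 (4): add — endpoints in different components.
7–8 (4): skip — 7 and 8 already connected.
1–8 (6): add — endpoints in different components.
2–4 (8): add — endpoints in different components.
1–3 (10): skip — 1 and 3 already connected.
1–4 (10): skip — 1 and 4 already connected.
1–7 (11): skip — 1 and 7 already connected.
2–5 (11): skip — 2 and 5 already connected.
3–5 (15): skip — 3 and 5 already connected.
1–5 (17): skip — 1 and 5 already connected.
3–6 (17): add — endpoints in different components.
Edges rejected before the tree was complete: 7.

7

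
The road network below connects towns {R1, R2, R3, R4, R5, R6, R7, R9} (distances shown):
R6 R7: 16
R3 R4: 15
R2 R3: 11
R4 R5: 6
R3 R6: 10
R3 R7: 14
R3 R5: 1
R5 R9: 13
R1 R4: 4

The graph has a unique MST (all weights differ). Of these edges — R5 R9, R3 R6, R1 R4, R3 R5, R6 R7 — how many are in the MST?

Sort edges by weight, then run Kruskal:
R3 R5 (1): add — endpoints in different components.
R1 R4 (4): add — endpoints in different components.
R4 R5 (6): add — endpoints in different components.
R3 R6 (10): add — endpoints in different components.
R2 R3 (11): add — endpoints in different components.
R5 R9 (13): add — endpoints in different components.
R3 R7 (14): add — endpoints in different components.
MST edge set: {R3 R5, R1 R4, R4 R5, R3 R6, R2 R3, R5 R9, R3 R7}.
Of the listed edges, {R5 R9, R3 R6, R1 R4, R3 R5} are in the MST → 4.

4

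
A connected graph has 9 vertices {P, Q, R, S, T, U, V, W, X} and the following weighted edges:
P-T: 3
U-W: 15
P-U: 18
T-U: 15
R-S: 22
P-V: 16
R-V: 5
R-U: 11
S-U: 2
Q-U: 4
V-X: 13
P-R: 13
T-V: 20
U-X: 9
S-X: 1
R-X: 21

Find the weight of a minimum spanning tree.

Prim, starting at P.
Step 1: cheapest edge leaving the tree is P-T (3); add T.
Step 2: cheapest edge leaving the tree is P-R (13); add R.
Step 3: cheapest edge leaving the tree is R-V (5); add V.
Step 4: cheapest edge leaving the tree is R-U (11); add U.
Step 5: cheapest edge leaving the tree is S-U (2); add S.
Step 6: cheapest edge leaving the tree is S-X (1); add X.
Step 7: cheapest edge leaving the tree is Q-U (4); add Q.
Step 8: cheapest edge leaving the tree is U-W (15); add W.
MST edges: P-T, P-R, R-V, R-U, S-U, S-X, Q-U, U-W; total weight 3+13+5+11+2+1+4+15 = 54.

54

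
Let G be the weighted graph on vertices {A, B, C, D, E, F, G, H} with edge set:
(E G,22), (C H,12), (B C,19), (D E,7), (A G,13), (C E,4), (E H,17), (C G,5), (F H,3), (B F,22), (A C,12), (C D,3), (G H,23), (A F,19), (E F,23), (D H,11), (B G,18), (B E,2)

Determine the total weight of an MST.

40

Sort edges by weight, then run Kruskal:
B E (2): add — endpoints in different components.
C D (3): add — endpoints in different components.
F H (3): add — endpoints in different components.
C E (4): add — endpoints in different components.
C G (5): add — endpoints in different components.
D E (7): skip — D and E already connected.
D H (11): add — endpoints in different components.
A C (12): add — endpoints in different components.
MST edges: B E, C D, F H, C E, C G, D H, A C; total weight 2+3+3+4+5+11+12 = 40.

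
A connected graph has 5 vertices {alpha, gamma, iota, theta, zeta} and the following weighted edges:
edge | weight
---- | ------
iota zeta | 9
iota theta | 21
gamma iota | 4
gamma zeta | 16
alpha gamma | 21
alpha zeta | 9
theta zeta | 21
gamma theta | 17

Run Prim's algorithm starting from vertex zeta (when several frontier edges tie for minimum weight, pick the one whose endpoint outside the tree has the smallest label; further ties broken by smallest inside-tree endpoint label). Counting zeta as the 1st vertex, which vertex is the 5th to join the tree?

theta

Grow the tree from zeta using Prim:
Step 1: cheapest edge leaving the tree is alpha zeta (9); add alpha.
Step 2: cheapest edge leaving the tree is iota zeta (9); add iota.
Step 3: cheapest edge leaving the tree is gamma iota (4); add gamma.
Step 4: cheapest edge leaving the tree is gamma theta (17); add theta.
Vertex order: zeta, alpha, iota, gamma, theta. The 5th vertex is theta.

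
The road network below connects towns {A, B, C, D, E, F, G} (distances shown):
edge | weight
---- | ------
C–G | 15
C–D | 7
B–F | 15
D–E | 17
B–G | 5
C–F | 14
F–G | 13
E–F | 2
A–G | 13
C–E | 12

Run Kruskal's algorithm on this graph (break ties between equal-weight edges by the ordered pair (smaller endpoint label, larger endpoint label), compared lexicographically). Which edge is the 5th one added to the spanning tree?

A-G

Kruskal: consider edges lightest-first.
E–F (2): add. Components now {A} {B} {C} {D} {E,F} {G}
B–G (5): add. Components now {A} {B,G} {C} {D} {E,F}
C–D (7): add. Components now {A} {B,G} {C,D} {E,F}
C–E (12): add. Components now {A} {B,G} {C,D,E,F}
A–G (13): add. Components now {A,B,G} {C,D,E,F}
F–G (13): add. Components now {A,B,C,D,E,F,G}
The 5th edge added is A–G.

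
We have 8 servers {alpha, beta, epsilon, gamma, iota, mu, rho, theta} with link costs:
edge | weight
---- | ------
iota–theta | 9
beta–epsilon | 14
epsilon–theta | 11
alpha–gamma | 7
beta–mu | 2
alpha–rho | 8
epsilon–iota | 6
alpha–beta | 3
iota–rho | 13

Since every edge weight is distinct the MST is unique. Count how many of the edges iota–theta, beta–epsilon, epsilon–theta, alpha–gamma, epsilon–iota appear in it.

Sort edges by weight, then run Kruskal:
beta–mu (2): add — endpoints in different components.
alpha–beta (3): add — endpoints in different components.
epsilon–iota (6): add — endpoints in different components.
alpha–gamma (7): add — endpoints in different components.
alpha–rho (8): add — endpoints in different components.
iota–theta (9): add — endpoints in different components.
epsilon–theta (11): skip — epsilon and theta already connected.
iota–rho (13): add — endpoints in different components.
MST edge set: {beta–mu, alpha–beta, epsilon–iota, alpha–gamma, alpha–rho, iota–theta, iota–rho}.
Of the listed edges, {iota–theta, alpha–gamma, epsilon–iota} are in the MST → 3.

3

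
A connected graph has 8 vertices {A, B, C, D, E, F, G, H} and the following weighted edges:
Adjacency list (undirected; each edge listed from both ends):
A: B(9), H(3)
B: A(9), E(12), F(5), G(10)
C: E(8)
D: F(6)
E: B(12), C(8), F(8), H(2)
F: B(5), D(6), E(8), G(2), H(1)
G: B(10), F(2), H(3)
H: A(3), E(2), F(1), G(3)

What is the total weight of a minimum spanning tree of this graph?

Kruskal's algorithm — process edges by increasing weight (ties by edge label):
F H (1): add — endpoints in different components.
E H (2): add — endpoints in different components.
F G (2): add — endpoints in different components.
A H (3): add — endpoints in different components.
G H (3): skip — G and H already connected.
B F (5): add — endpoints in different components.
D F (6): add — endpoints in different components.
C E (8): add — endpoints in different components.
MST edges: F H, E H, F G, A H, B F, D F, C E; total weight 1+2+2+3+5+6+8 = 27.

27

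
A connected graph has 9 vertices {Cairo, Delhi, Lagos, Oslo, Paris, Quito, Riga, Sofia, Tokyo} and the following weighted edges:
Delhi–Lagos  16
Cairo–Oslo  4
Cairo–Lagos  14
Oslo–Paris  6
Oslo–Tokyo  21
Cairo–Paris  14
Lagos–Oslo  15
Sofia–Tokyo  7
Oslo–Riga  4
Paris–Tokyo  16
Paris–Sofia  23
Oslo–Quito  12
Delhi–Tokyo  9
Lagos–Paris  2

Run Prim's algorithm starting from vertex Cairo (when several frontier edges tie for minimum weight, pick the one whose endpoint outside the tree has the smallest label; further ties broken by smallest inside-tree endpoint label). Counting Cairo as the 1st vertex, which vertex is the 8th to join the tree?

Tokyo

Grow the tree from Cairo using Prim:
Step 1: cheapest edge leaving the tree is Cairo–Oslo (4); add Oslo.
Step 2: cheapest edge leaving the tree is Oslo–Riga (4); add Riga.
Step 3: cheapest edge leaving the tree is Oslo–Paris (6); add Paris.
Step 4: cheapest edge leaving the tree is Lagos–Paris (2); add Lagos.
Step 5: cheapest edge leaving the tree is Oslo–Quito (12); add Quito.
Step 6: cheapest edge leaving the tree is Delhi–Lagos (16); add Delhi.
Step 7: cheapest edge leaving the tree is Delhi–Tokyo (9); add Tokyo.
Step 8: cheapest edge leaving the tree is Sofia–Tokyo (7); add Sofia.
Vertex order: Cairo, Oslo, Riga, Paris, Lagos, Quito, Delhi, Tokyo, Sofia. The 8th vertex is Tokyo.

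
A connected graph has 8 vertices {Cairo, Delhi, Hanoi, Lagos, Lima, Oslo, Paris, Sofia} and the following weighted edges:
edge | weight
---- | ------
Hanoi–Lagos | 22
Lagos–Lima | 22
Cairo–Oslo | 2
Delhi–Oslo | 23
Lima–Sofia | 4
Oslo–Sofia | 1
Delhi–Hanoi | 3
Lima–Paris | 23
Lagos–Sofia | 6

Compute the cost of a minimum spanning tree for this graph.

Sort edges by weight, then run Kruskal:
Oslo–Sofia (1): add — endpoints in different components.
Cairo–Oslo (2): add — endpoints in different components.
Delhi–Hanoi (3): add — endpoints in different components.
Lima–Sofia (4): add — endpoints in different components.
Lagos–Sofia (6): add — endpoints in different components.
Hanoi–Lagos (22): add — endpoints in different components.
Lagos–Lima (22): skip — Lima and Lagos already connected.
Delhi–Oslo (23): skip — Delhi and Oslo already connected.
Lima–Paris (23): add — endpoints in different components.
MST edges: Oslo–Sofia, Cairo–Oslo, Delhi–Hanoi, Lima–Sofia, Lagos–Sofia, Hanoi–Lagos, Lima–Paris; total weight 1+2+3+4+6+22+23 = 61.

61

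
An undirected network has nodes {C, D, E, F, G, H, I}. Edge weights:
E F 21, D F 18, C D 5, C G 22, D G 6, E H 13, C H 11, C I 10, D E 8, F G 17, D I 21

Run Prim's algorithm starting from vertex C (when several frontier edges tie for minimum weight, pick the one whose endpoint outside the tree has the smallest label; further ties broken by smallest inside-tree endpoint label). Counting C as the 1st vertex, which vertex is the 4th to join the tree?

E

Grow the tree from C using Prim:
Step 1: cheapest edge leaving the tree is C D (5); add D.
Step 2: cheapest edge leaving the tree is D G (6); add G.
Step 3: cheapest edge leaving the tree is D E (8); add E.
Step 4: cheapest edge leaving the tree is C I (10); add I.
Step 5: cheapest edge leaving the tree is C H (11); add H.
Step 6: cheapest edge leaving the tree is F G (17); add F.
Vertex order: C, D, G, E, I, H, F. The 4th vertex is E.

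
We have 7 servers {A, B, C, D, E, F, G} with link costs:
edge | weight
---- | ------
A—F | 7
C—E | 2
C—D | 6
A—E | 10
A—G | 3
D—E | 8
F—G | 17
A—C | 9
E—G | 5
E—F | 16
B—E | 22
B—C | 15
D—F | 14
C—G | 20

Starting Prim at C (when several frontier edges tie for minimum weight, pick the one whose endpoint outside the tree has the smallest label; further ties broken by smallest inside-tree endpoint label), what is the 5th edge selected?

Grow the tree from C using Prim:
Step 1: cheapest edge leaving the tree is C—E (2); add E.
Step 2: cheapest edge leaving the tree is E—G (5); add G.
Step 3: cheapest edge leaving the tree is A—G (3); add A.
Step 4: cheapest edge leaving the tree is C—D (6); add D.
Step 5: cheapest edge leaving the tree is A—F (7); add F.
Step 6: cheapest edge leaving the tree is B—C (15); add B.
The 5th edge added is A—F.

A-F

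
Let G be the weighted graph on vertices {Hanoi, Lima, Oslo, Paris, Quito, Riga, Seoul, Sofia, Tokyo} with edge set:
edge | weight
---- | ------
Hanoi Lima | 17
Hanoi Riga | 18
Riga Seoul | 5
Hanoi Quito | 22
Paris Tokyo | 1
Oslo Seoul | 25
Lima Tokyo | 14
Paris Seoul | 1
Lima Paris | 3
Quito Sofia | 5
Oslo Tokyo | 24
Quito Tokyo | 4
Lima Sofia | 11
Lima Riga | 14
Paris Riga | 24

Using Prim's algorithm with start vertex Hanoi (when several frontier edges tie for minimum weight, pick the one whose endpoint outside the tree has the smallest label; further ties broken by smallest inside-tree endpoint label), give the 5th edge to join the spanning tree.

Quito-Tokyo

Grow the tree from Hanoi using Prim:
Step 1: cheapest edge leaving the tree is Hanoi Lima (17); add Lima.
Step 2: cheapest edge leaving the tree is Lima Paris (3); add Paris.
Step 3: cheapest edge leaving the tree is Paris Seoul (1); add Seoul.
Step 4: cheapest edge leaving the tree is Paris Tokyo (1); add Tokyo.
Step 5: cheapest edge leaving the tree is Quito Tokyo (4); add Quito.
Step 6: cheapest edge leaving the tree is Riga Seoul (5); add Riga.
Step 7: cheapest edge leaving the tree is Quito Sofia (5); add Sofia.
Step 8: cheapest edge leaving the tree is Oslo Tokyo (24); add Oslo.
The 5th edge added is Quito Tokyo.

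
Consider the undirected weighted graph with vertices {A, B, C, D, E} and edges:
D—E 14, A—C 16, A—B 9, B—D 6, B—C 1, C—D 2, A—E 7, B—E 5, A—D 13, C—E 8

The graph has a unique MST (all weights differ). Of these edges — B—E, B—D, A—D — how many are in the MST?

1

Kruskal: consider edges lightest-first.
B—C (1): add — endpoints in different components.
C—D (2): add — endpoints in different components.
B—E (5): add — endpoints in different components.
B—D (6): skip — B and D already connected.
A—E (7): add — endpoints in different components.
MST edge set: {B—C, C—D, B—E, A—E}.
Of the listed edges, {B—E} are in the MST → 1.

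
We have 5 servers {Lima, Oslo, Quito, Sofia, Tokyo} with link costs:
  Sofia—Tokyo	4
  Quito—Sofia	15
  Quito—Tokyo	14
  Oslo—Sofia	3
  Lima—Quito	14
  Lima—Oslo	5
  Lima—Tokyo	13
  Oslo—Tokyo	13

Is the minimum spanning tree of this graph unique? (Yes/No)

Kruskal's algorithm — process edges by increasing weight (ties by edge label):
Oslo—Sofia (3): add. Components now {Lima} {Quito} {Tokyo} {Oslo,Sofia}
Sofia—Tokyo (4): add. Components now {Lima} {Quito} {Oslo,Sofia,Tokyo}
Lima—Oslo (5): add. Components now {Lima,Oslo,Sofia,Tokyo} {Quito}
Lima—Tokyo (13): skip — Lima and Tokyo already connected.
Oslo—Tokyo (13): skip — Tokyo and Oslo already connected.
Lima—Quito (14): add. Components now {Lima,Oslo,Quito,Sofia,Tokyo}
Non-tree edge Quito—Tokyo has weight 14, equal to the heaviest edge on its tree cycle — swapping gives another MST of the same weight. Not unique.

No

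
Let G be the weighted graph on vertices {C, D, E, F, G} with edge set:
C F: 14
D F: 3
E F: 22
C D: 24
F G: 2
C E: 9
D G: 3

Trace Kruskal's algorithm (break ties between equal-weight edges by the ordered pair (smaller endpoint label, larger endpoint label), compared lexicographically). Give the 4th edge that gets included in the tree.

Kruskal: consider edges lightest-first.
F G (2): add. Components now {C} {D} {E} {F,G}
D F (3): add. Components now {C} {D,F,G} {E}
D G (3): skip — D and G already connected.
C E (9): add. Components now {C,E} {D,F,G}
C F (14): add. Components now {C,D,E,F,G}
The 4th edge added is C F.

C-F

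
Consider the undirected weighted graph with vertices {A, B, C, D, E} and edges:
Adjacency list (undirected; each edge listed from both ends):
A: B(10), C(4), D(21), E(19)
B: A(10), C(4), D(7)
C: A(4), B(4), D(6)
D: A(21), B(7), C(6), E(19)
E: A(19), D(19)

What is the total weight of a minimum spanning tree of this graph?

33

Sort edges by weight, then run Kruskal:
A-C (4): add. Components now {A,C} {B} {D} {E}
B-C (4): add. Components now {A,B,C} {D} {E}
C-D (6): add. Components now {A,B,C,D} {E}
B-D (7): skip — B and D already connected.
A-B (10): skip — A and B already connected.
A-E (19): add. Components now {A,B,C,D,E}
MST edges: A-C, B-C, C-D, A-E; total weight 4+4+6+19 = 33.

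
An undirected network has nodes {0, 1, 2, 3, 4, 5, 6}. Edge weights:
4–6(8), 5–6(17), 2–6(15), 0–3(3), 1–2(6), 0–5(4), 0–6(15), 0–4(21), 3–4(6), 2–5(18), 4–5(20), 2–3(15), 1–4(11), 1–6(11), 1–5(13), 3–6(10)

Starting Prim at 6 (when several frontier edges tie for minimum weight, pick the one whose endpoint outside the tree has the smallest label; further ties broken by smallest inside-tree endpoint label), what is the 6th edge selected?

1-2

Grow the tree from 6 using Prim:
Step 1: cheapest edge leaving the tree is 4–6 (8); add 4.
Step 2: cheapest edge leaving the tree is 3–4 (6); add 3.
Step 3: cheapest edge leaving the tree is 0–3 (3); add 0.
Step 4: cheapest edge leaving the tree is 0–5 (4); add 5.
Step 5: cheapest edge leaving the tree is 1–4 (11); add 1.
Step 6: cheapest edge leaving the tree is 1–2 (6); add 2.
The 6th edge added is 1–2.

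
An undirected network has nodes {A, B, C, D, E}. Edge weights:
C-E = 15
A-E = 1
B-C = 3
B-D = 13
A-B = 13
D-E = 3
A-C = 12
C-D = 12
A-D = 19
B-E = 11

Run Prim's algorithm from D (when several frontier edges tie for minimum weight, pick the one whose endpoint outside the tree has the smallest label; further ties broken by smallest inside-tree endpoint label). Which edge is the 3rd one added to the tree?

Grow the tree from D using Prim:
Step 1: cheapest edge leaving the tree is D-E (3); add E.
Step 2: cheapest edge leaving the tree is A-E (1); add A.
Step 3: cheapest edge leaving the tree is B-E (11); add B.
Step 4: cheapest edge leaving the tree is B-C (3); add C.
The 3rd edge added is B-E.

B-E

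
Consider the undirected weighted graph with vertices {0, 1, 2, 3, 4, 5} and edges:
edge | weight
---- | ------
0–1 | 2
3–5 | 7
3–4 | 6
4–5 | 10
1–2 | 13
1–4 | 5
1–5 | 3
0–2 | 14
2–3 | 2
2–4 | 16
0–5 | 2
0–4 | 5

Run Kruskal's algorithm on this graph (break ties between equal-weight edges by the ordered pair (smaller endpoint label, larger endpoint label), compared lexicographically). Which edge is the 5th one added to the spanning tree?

Kruskal's algorithm — process edges by increasing weight (ties by edge label):
0–1 (2): add. Components now {0,1} {2} {3} {4} {5}
0–5 (2): add. Components now {0,1,5} {2} {3} {4}
2–3 (2): add. Components now {0,1,5} {2,3} {4}
1–5 (3): skip — 1 and 5 already connected.
0–4 (5): add. Components now {0,1,4,5} {2,3}
1–4 (5): skip — 1 and 4 already connected.
3–4 (6): add. Components now {0,1,2,3,4,5}
The 5th edge added is 3–4.

3-4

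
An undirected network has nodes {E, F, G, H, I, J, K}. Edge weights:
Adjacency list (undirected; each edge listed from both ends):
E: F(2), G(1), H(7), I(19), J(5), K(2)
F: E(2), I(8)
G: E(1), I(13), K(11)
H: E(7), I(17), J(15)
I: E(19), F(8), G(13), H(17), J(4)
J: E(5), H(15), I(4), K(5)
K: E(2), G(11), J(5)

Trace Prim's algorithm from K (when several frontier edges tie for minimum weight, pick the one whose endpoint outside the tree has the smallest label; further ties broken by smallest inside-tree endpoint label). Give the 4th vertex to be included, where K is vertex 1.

F

Grow the tree from K using Prim:
Step 1: frontier [E K 2, J K 5, G K 11] → take E K (2); add E.
Step 2: frontier [E G 1, E F 2, E J 5, E H 7, E I 19, J K 5, G K 11] → take E G (1); add G.
Step 3: frontier [E F 2, E J 5, E H 7, E I 19, G I 13, J K 5] → take E F (2); add F.
Step 4: frontier [E J 5, E H 7, E I 19, F I 8, G I 13, J K 5] → take E J (5); add J.
Step 5: frontier [E H 7, E I 19, F I 8, G I 13, I J 4, H J 15] → take I J (4); add I.
Step 6: frontier [E H 7, H I 17, H J 15] → take E H (7); add H.
Vertex order: K, E, G, F, J, I, H. The 4th vertex is F.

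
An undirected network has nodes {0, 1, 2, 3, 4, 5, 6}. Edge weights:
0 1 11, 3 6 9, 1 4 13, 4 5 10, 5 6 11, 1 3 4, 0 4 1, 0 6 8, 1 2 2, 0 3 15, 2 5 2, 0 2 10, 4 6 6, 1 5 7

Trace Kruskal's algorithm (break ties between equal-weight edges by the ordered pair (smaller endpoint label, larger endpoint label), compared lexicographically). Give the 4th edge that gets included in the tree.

1-3

Sort edges by weight, then run Kruskal:
0 4 (1): add — endpoints in different components.
1 2 (2): add — endpoints in different components.
2 5 (2): add — endpoints in different components.
1 3 (4): add — endpoints in different components.
4 6 (6): add — endpoints in different components.
1 5 (7): skip — 1 and 5 already connected.
0 6 (8): skip — 0 and 6 already connected.
3 6 (9): add — endpoints in different components.
The 4th edge added is 1 3.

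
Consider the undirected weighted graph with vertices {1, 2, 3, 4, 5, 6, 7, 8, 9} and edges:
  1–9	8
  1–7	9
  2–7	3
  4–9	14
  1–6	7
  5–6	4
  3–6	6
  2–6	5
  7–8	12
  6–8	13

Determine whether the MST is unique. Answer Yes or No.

Yes

Sort edges by weight, then run Kruskal:
2–7 (3): add — endpoints in different components.
5–6 (4): add — endpoints in different components.
2–6 (5): add — endpoints in different components.
3–6 (6): add — endpoints in different components.
1–6 (7): add — endpoints in different components.
1–9 (8): add — endpoints in different components.
1–7 (9): skip — 1 and 7 already connected.
7–8 (12): add — endpoints in different components.
6–8 (13): skip — 6 and 8 already connected.
4–9 (14): add — endpoints in different components.
Every non-tree edge has weight strictly greater than the heaviest edge on the tree path between its endpoints, so the MST is unique.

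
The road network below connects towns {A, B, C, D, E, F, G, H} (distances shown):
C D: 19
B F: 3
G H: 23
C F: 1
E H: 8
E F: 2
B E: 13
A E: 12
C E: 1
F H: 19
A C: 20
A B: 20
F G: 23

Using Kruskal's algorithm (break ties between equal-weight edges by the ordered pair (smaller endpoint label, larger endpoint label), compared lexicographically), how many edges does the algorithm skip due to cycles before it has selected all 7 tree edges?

Kruskal: consider edges lightest-first.
C E (1): add — endpoints in different components.
C F (1): add — endpoints in different components.
E F (2): skip — E and F already connected.
B F (3): add — endpoints in different components.
E H (8): add — endpoints in different components.
A E (12): add — endpoints in different components.
B E (13): skip — B and E already connected.
C D (19): add — endpoints in different components.
F H (19): skip — F and H already connected.
A B (20): skip — A and B already connected.
A C (20): skip — A and C already connected.
F G (23): add — endpoints in different components.
Edges rejected before the tree was complete: 5.

5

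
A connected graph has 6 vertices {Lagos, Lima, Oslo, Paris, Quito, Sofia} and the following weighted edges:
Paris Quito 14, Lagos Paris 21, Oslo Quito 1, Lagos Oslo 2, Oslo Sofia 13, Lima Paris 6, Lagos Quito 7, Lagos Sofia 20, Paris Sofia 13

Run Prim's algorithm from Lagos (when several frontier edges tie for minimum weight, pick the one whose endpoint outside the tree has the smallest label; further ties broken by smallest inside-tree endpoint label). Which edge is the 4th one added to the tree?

Prim, starting at Lagos.
Step 1: cheapest edge leaving the tree is Lagos Oslo (2); add Oslo.
Step 2: cheapest edge leaving the tree is Oslo Quito (1); add Quito.
Step 3: cheapest edge leaving the tree is Oslo Sofia (13); add Sofia.
Step 4: cheapest edge leaving the tree is Paris Sofia (13); add Paris.
Step 5: cheapest edge leaving the tree is Lima Paris (6); add Lima.
The 4th edge added is Paris Sofia.

Paris-Sofia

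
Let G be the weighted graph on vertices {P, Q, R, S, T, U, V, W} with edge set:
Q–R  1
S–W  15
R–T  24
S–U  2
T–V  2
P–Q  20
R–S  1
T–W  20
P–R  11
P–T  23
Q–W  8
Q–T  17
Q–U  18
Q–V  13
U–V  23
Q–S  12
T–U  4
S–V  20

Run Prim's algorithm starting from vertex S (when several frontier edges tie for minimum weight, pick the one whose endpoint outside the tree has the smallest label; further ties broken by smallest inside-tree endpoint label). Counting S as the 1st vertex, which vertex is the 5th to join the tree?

Grow the tree from S using Prim:
Step 1: cheapest edge leaving the tree is R–S (1); add R.
Step 2: cheapest edge leaving the tree is Q–R (1); add Q.
Step 3: cheapest edge leaving the tree is S–U (2); add U.
Step 4: cheapest edge leaving the tree is T–U (4); add T.
Step 5: cheapest edge leaving the tree is T–V (2); add V.
Step 6: cheapest edge leaving the tree is Q–W (8); add W.
Step 7: cheapest edge leaving the tree is P–R (11); add P.
Vertex order: S, R, Q, U, T, V, W, P. The 5th vertex is T.

T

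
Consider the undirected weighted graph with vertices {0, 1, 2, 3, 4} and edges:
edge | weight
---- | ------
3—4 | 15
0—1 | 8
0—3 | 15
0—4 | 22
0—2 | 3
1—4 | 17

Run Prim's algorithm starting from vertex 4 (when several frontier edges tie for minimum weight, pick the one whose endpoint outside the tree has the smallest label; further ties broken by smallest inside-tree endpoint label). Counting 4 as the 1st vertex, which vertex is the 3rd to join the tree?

0

Prim's algorithm from 4:
Step 1: cheapest edge leaving the tree is 3—4 (15); add 3.
Step 2: cheapest edge leaving the tree is 0—3 (15); add 0.
Step 3: cheapest edge leaving the tree is 0—2 (3); add 2.
Step 4: cheapest edge leaving the tree is 0—1 (8); add 1.
Vertex order: 4, 3, 0, 2, 1. The 3rd vertex is 0.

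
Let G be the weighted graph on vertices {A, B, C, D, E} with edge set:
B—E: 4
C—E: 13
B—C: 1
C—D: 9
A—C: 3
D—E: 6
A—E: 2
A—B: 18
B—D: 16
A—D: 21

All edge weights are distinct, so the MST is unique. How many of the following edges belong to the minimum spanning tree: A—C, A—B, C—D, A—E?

2

Sort edges by weight, then run Kruskal:
B—C (1): add — endpoints in different components.
A—E (2): add — endpoints in different components.
A—C (3): add — endpoints in different components.
B—E (4): skip — B and E already connected.
D—E (6): add — endpoints in different components.
MST edge set: {B—C, A—E, A—C, D—E}.
Of the listed edges, {A—C, A—E} are in the MST → 2.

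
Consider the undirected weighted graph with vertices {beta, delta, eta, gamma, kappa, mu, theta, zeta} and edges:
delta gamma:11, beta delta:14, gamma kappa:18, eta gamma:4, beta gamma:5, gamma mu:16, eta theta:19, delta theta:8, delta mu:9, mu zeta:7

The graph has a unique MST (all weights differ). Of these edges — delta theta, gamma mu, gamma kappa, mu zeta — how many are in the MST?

3

Sort edges by weight, then run Kruskal:
eta gamma (4): add — endpoints in different components.
beta gamma (5): add — endpoints in different components.
mu zeta (7): add — endpoints in different components.
delta theta (8): add — endpoints in different components.
delta mu (9): add — endpoints in different components.
delta gamma (11): add — endpoints in different components.
beta delta (14): skip — delta and beta already connected.
gamma mu (16): skip — mu and gamma already connected.
gamma kappa (18): add — endpoints in different components.
MST edge set: {eta gamma, beta gamma, mu zeta, delta theta, delta mu, delta gamma, gamma kappa}.
Of the listed edges, {delta theta, gamma kappa, mu zeta} are in the MST → 3.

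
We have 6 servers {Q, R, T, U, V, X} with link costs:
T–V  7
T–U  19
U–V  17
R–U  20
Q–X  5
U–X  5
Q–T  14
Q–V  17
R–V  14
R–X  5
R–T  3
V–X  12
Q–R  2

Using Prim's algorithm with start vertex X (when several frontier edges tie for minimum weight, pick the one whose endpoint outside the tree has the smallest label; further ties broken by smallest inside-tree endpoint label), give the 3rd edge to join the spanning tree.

Prim's algorithm from X:
Step 1: cheapest edge leaving the tree is Q–X (5); add Q.
Step 2: cheapest edge leaving the tree is Q–R (2); add R.
Step 3: cheapest edge leaving the tree is R–T (3); add T.
Step 4: cheapest edge leaving the tree is U–X (5); add U.
Step 5: cheapest edge leaving the tree is T–V (7); add V.
The 3rd edge added is R–T.

R-T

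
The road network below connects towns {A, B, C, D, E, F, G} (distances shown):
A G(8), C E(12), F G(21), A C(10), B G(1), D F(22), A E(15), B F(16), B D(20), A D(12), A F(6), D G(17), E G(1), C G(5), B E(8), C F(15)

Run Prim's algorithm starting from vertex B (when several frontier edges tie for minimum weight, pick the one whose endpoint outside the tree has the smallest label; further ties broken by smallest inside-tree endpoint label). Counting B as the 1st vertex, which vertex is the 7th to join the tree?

Prim, starting at B.
Step 1: cheapest edge leaving the tree is B G (1); add G.
Step 2: cheapest edge leaving the tree is E G (1); add E.
Step 3: cheapest edge leaving the tree is C G (5); add C.
Step 4: cheapest edge leaving the tree is A G (8); add A.
Step 5: cheapest edge leaving the tree is A F (6); add F.
Step 6: cheapest edge leaving the tree is A D (12); add D.
Vertex order: B, G, E, C, A, F, D. The 7th vertex is D.

D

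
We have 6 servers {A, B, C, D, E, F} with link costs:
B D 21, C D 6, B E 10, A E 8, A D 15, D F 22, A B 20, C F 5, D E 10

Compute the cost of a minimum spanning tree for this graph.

Kruskal: consider edges lightest-first.
C F (5): add. Components now {A} {B} {C,F} {D} {E}
C D (6): add. Components now {A} {B} {C,D,F} {E}
A E (8): add. Components now {A,E} {B} {C,D,F}
B E (10): add. Components now {A,B,E} {C,D,F}
D E (10): add. Components now {A,B,C,D,E,F}
MST edges: C F, C D, A E, B E, D E; total weight 5+6+8+10+10 = 39.

39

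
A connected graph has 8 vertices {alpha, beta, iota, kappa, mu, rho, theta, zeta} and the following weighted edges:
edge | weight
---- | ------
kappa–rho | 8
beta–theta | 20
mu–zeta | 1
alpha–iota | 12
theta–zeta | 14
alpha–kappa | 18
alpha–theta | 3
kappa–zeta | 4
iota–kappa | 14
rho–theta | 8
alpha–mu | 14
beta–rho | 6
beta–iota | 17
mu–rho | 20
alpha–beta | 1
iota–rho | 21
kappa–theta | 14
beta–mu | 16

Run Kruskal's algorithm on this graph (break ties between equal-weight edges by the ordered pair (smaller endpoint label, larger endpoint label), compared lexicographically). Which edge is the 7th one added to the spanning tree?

alpha-iota

Sort edges by weight, then run Kruskal:
alpha–beta (1): add — endpoints in different components.
mu–zeta (1): add — endpoints in different components.
alpha–theta (3): add — endpoints in different components.
kappa–zeta (4): add — endpoints in different components.
beta–rho (6): add — endpoints in different components.
kappa–rho (8): add — endpoints in different components.
rho–theta (8): skip — theta and rho already connected.
alpha–iota (12): add — endpoints in different components.
The 7th edge added is alpha–iota.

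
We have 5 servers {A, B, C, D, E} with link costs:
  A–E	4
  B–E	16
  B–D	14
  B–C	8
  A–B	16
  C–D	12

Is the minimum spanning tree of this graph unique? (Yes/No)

Sort edges by weight, then run Kruskal:
A–E (4): add — endpoints in different components.
B–C (8): add — endpoints in different components.
C–D (12): add — endpoints in different components.
B–D (14): skip — B and D already connected.
A–B (16): add — endpoints in different components.
Non-tree edge B–E has weight 16, equal to the heaviest edge on its tree cycle — swapping gives another MST of the same weight. Not unique.

No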